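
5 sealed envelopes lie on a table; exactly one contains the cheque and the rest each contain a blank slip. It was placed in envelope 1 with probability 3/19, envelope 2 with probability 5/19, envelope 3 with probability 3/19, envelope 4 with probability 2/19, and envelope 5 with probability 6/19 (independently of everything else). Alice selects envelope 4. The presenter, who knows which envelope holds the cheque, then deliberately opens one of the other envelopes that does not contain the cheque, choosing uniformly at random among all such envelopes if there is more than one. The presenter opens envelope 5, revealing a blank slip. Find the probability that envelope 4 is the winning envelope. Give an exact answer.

3/25

Apply Bayes' rule, conditioning on where the cheque actually is.
If it is in either of envelopes 1 and 3 (prior 3/19 each): the presenter has 3 equally likely choices, so probability 1/3; weight (3/19)·(1/3) = 1/19 each.
If it is in envelope 2 (prior 5/19): the presenter has 3 equally likely choices, so probability 1/3; weight (5/19)·(1/3) = 5/57.
If it is in envelope 4 (prior 2/19): the presenter has 4 equally likely choices, so probability 1/4; weight (2/19)·(1/4) = 1/38.
If it is in envelope 5 (prior 6/19): the presenter opened envelope 5, so this case is ruled out; weight (6/19)·0 = 0.
The weights sum to 25/114.
So P(the cheque in envelope 4 | the presenter opened envelope 5) = (1/38) / (25/114) = 3/25.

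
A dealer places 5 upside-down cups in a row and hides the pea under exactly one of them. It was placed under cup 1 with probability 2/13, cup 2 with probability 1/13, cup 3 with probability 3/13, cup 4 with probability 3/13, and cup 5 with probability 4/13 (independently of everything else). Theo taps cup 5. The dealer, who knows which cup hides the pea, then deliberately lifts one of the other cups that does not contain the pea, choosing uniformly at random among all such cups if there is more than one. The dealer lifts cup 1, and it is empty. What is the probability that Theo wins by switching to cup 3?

Apply Bayes' rule, conditioning on where the pea actually is.
If it is under cup 1 (prior 2/13): the dealer opened cup 1, so this case is ruled out; weight (2/13)·0 = 0.
If it is under cup 2 (prior 1/13): the dealer has 3 equally likely choices, so probability 1/3; weight (1/13)·(1/3) = 1/39.
If it is under either of cups 3 and 4 (prior 3/13 each): the dealer has 3 equally likely choices, so probability 1/3; weight (3/13)·(1/3) = 1/13 each.
If it is under cup 5 (prior 4/13): the dealer has 4 equally likely choices, so probability 1/4; weight (4/13)·(1/4) = 1/13.
The weights sum to 10/39.
So P(the pea under cup 3 | the dealer opened cup 1) = (1/13) / (10/39) = 3/10.

3/10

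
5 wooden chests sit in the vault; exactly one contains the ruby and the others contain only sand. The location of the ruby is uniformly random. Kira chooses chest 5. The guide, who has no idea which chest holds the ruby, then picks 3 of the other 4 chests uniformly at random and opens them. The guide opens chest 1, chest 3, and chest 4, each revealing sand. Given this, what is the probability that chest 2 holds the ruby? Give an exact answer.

Condition on the true location of the ruby.
If it is in any of chests 1, 3, and 4 (prior 1/5 each): that chest was opened and seen not to hold the prize — ruled out; weight (1/5)·0 = 0 each.
If it is in either of chests 2 and 5 (prior 1/5 each): the guide picks exactly this set with probability 1/4 regardless, and none is the prize; weight (1/5)·(1/4) = 1/20 each.
The weights sum to 1/10.
So P(the ruby in chest 2 | the guide opened chest 1, chest 3, and chest 4) = (1/20) / (1/10) = 1/2.

1/2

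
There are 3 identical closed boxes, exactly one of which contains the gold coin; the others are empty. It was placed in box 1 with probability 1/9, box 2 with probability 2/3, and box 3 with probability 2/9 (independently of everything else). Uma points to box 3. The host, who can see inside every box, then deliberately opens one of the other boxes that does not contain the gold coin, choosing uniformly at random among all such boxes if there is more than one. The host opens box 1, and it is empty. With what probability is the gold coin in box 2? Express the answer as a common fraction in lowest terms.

Condition on the true location of the gold coin.
If it is in box 1 (prior 1/9): the host opened box 1, so this case is ruled out; weight (1/9)·0 = 0.
If it is in box 2 (prior 2/3): the host has no choice, probability 1; weight (2/3)·1 = 2/3.
If it is in box 3 (prior 2/9): the host has 2 equally likely choices, so probability 1/2; weight (2/9)·(1/2) = 1/9.
The weights sum to 7/9.
So P(the gold coin in box 2 | the host opened box 1) = (2/3) / (7/9) = 6/7.

6/7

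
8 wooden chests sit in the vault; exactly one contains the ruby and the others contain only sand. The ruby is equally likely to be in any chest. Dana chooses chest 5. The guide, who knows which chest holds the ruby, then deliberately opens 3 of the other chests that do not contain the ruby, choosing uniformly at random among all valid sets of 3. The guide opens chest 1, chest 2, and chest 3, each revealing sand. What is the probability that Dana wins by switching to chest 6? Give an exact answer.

7/32

Apply Bayes' rule, conditioning on where the ruby actually is.
If it is in any of chests 1, 2, and 3 (prior 1/8 each): that chest was opened and seen not to hold the prize — ruled out; weight (1/8)·0 = 0 each.
If it is in any of chests 4, 6, 7, and 8 (prior 1/8 each): the guide has 20 equally likely choices, so probability 1/20; weight (1/8)·(1/20) = 1/160 each.
If it is in chest 5 (prior 1/8): the guide has 35 equally likely choices, so probability 1/35; weight (1/8)·(1/35) = 1/280.
The weights sum to 1/35.
So P(the ruby in chest 6 | the guide opened chest 1, chest 2, and chest 3) = (1/160) / (1/35) = 7/32.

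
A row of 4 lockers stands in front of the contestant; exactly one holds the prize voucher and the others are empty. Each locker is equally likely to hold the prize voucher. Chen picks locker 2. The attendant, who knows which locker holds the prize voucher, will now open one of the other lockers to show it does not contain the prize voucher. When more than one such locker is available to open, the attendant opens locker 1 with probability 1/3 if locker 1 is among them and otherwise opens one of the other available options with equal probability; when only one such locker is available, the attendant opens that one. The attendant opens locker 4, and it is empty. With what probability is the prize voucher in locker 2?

2/9

Apply Bayes' rule, conditioning on where the prize voucher actually is.
If it is in locker 1 (prior 1/4): locker 1 holds the prize so is unavailable; the attendant chooses uniformly among the 2 others, probability 1/2; weight (1/4)·(1/2) = 1/8.
If it is in locker 2 (prior 1/4): locker 1 is available but not opened; locker 4 gets probability (1 − 1/3)/2 = 1/3; weight (1/4)·(1/3) = 1/12.
If it is in locker 3 (prior 1/4): locker 1 is available but not opened, probability 2/3; weight (1/4)·(2/3) = 1/6.
If it is in locker 4 (prior 1/4): the attendant opened locker 4, so this case is ruled out; weight (1/4)·0 = 0.
The weights sum to 3/8.
So P(the prize voucher in locker 2 | the attendant opened locker 4) = (1/12) / (3/8) = 2/9.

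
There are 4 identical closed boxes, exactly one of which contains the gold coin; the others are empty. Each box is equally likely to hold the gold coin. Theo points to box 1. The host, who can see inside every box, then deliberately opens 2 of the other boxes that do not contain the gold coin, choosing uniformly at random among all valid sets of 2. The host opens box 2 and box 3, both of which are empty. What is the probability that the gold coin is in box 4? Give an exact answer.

Apply Bayes' rule, conditioning on where the gold coin actually is.
If it is in box 1 (prior 1/4): the host has 3 equally likely choices, so probability 1/3; weight (1/4)·(1/3) = 1/12.
If it is in either of boxes 2 and 3 (prior 1/4 each): that box was opened and seen not to hold the prize — ruled out; weight (1/4)·0 = 0 each.
If it is in box 4 (prior 1/4): the host has no choice, probability 1; weight (1/4)·1 = 1/4.
The weights sum to 1/3.
So P(the gold coin in box 4 | the host opened box 2 and box 3) = (1/4) / (1/3) = 3/4.

3/4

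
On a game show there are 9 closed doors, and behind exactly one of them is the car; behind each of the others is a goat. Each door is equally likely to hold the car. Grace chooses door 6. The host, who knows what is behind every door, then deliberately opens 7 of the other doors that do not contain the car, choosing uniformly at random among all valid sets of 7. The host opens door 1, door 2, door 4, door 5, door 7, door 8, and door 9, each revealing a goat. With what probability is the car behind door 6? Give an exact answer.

1/9

Condition on the true location of the car.
If it is behind any of doors 1, 2, 4, 5, 7, 8, and 9 (prior 1/9 each): that door was opened and seen not to hold the prize — ruled out; weight (1/9)·0 = 0 each.
If it is behind door 3 (prior 1/9): the host has no choice, probability 1; weight (1/9)·1 = 1/9.
If it is behind door 6 (prior 1/9): the host has 8 equally likely choices, so probability 1/8; weight (1/9)·(1/8) = 1/72.
The weights sum to 1/8.
So P(the car behind door 6 | the host opened door 1, door 2, door 4, door 5, door 7, door 8, and door 9) = (1/72) / (1/8) = 1/9.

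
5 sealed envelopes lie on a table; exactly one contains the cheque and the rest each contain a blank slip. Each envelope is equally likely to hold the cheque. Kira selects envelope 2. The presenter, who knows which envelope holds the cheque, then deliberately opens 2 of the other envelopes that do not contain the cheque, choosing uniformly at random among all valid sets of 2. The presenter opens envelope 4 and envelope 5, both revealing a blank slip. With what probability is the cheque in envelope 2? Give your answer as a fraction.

1/5

Condition on the true location of the cheque.
If it is in either of envelopes 1 and 3 (prior 1/5 each): the presenter has 3 equally likely choices, so probability 1/3; weight (1/5)·(1/3) = 1/15 each.
If it is in envelope 2 (prior 1/5): the presenter has 6 equally likely choices, so probability 1/6; weight (1/5)·(1/6) = 1/30.
If it is in either of envelopes 4 and 5 (prior 1/5 each): that envelope was opened and seen not to hold the prize — ruled out; weight (1/5)·0 = 0 each.
The weights sum to 1/6.
So P(the cheque in envelope 2 | the presenter opened envelope 4 and envelope 5) = (1/30) / (1/6) = 1/5.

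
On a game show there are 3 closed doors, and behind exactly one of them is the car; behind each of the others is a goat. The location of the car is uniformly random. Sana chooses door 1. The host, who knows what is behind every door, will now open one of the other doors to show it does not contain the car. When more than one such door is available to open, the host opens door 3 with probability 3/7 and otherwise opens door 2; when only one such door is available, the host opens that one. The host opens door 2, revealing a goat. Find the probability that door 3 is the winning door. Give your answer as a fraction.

7/11

Condition on the true location of the car.
If it is behind door 1 (prior 1/3): door 3 is available but not opened, probability 4/7; weight (1/3)·(4/7) = 4/21.
If it is behind door 2 (prior 1/3): the host opened door 2, so this case is ruled out; weight (1/3)·0 = 0.
If it is behind door 3 (prior 1/3): only door 2 is available, probability 1; weight (1/3)·1 = 1/3.
The weights sum to 11/21.
So P(the car behind door 3 | the host opened door 2) = (1/3) / (11/21) = 7/11.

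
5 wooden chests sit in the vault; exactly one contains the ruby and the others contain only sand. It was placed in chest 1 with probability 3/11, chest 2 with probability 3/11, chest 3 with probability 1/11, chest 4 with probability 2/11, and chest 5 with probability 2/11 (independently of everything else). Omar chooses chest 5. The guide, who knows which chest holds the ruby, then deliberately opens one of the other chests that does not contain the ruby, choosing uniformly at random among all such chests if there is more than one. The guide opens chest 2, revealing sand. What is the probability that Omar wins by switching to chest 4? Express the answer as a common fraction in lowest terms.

4/15

Apply Bayes' rule, conditioning on where the ruby actually is.
If it is in chest 1 (prior 3/11): the guide has 3 equally likely choices, so probability 1/3; weight (3/11)·(1/3) = 1/11.
If it is in chest 2 (prior 3/11): the guide opened chest 2, so this case is ruled out; weight (3/11)·0 = 0.
If it is in chest 3 (prior 1/11): the guide has 3 equally likely choices, so probability 1/3; weight (1/11)·(1/3) = 1/33.
If it is in chest 4 (prior 2/11): the guide has 3 equally likely choices, so probability 1/3; weight (2/11)·(1/3) = 2/33.
If it is in chest 5 (prior 2/11): the guide has 4 equally likely choices, so probability 1/4; weight (2/11)·(1/4) = 1/22.
The weights sum to 5/22.
So P(the ruby in chest 4 | the guide opened chest 2) = (2/33) / (5/22) = 4/15.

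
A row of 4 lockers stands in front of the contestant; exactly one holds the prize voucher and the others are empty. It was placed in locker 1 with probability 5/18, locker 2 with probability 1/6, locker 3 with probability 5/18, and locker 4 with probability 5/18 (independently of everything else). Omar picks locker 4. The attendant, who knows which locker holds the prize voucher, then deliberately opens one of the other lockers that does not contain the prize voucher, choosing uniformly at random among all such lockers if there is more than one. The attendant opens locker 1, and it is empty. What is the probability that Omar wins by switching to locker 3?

15/34

Consider each possible location of the prize voucher in turn.
If it is in locker 1 (prior 5/18): the attendant opened locker 1, so this case is ruled out; weight (5/18)·0 = 0.
If it is in locker 2 (prior 1/6): the attendant has 2 equally likely choices, so probability 1/2; weight (1/6)·(1/2) = 1/12.
If it is in locker 3 (prior 5/18): the attendant has 2 equally likely choices, so probability 1/2; weight (5/18)·(1/2) = 5/36.
If it is in locker 4 (prior 5/18): the attendant has 3 equally likely choices, so probability 1/3; weight (5/18)·(1/3) = 5/54.
The weights sum to 17/54.
So P(the prize voucher in locker 3 | the attendant opened locker 1) = (5/36) / (17/54) = 15/34.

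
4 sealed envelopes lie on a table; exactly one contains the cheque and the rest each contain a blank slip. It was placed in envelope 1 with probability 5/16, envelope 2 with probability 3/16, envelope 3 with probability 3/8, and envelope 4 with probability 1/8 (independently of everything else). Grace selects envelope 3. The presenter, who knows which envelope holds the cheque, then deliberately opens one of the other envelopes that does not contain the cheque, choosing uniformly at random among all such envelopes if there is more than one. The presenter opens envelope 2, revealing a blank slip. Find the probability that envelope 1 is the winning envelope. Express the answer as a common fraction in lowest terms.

5/11

Apply Bayes' rule, conditioning on where the cheque actually is.
If it is in envelope 1 (prior 5/16): the presenter has 2 equally likely choices, so probability 1/2; weight (5/16)·(1/2) = 5/32.
If it is in envelope 2 (prior 3/16): the presenter opened envelope 2, so this case is ruled out; weight (3/16)·0 = 0.
If it is in envelope 3 (prior 3/8): the presenter has 3 equally likely choices, so probability 1/3; weight (3/8)·(1/3) = 1/8.
If it is in envelope 4 (prior 1/8): the presenter has 2 equally likely choices, so probability 1/2; weight (1/8)·(1/2) = 1/16.
The weights sum to 11/32.
So P(the cheque in envelope 1 | the presenter opened envelope 2) = (5/32) / (11/32) = 5/11.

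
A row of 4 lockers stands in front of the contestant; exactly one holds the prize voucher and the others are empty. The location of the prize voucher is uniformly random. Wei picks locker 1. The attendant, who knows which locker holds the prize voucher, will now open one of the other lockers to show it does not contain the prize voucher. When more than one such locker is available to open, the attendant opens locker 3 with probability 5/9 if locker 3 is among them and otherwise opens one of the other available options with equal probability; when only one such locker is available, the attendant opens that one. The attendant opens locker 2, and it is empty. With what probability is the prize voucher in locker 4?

8/21

Consider each possible location of the prize voucher in turn.
If it is in locker 1 (prior 1/4): locker 3 is available but not opened; locker 2 gets probability (1 − 5/9)/2 = 2/9; weight (1/4)·(2/9) = 1/18.
If it is in locker 2 (prior 1/4): the attendant opened locker 2, so this case is ruled out; weight (1/4)·0 = 0.
If it is in locker 3 (prior 1/4): locker 3 holds the prize so is unavailable; the attendant chooses uniformly among the 2 others, probability 1/2; weight (1/4)·(1/2) = 1/8.
If it is in locker 4 (prior 1/4): locker 3 is available but not opened, probability 4/9; weight (1/4)·(4/9) = 1/9.
The weights sum to 7/24.
So P(the prize voucher in locker 4 | the attendant opened locker 2) = (1/9) / (7/24) = 8/21.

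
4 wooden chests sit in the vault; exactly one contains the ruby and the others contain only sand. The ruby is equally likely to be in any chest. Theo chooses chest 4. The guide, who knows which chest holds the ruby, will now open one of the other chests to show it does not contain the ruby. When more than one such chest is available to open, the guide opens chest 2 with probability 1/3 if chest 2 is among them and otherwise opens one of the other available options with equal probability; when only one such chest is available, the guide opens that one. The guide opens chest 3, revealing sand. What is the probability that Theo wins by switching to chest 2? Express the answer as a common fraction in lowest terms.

1/3

Condition on the true location of the ruby.
If it is in chest 1 (prior 1/4): chest 2 is available but not opened, probability 2/3; weight (1/4)·(2/3) = 1/6.
If it is in chest 2 (prior 1/4): chest 2 holds the prize so is unavailable; the guide chooses uniformly among the 2 others, probability 1/2; weight (1/4)·(1/2) = 1/8.
If it is in chest 3 (prior 1/4): the guide opened chest 3, so this case is ruled out; weight (1/4)·0 = 0.
If it is in chest 4 (prior 1/4): chest 2 is available but not opened; chest 3 gets probability (1 − 1/3)/2 = 1/3; weight (1/4)·(1/3) = 1/12.
The weights sum to 3/8.
So P(the ruby in chest 2 | the guide opened chest 3) = (1/8) / (3/8) = 1/3.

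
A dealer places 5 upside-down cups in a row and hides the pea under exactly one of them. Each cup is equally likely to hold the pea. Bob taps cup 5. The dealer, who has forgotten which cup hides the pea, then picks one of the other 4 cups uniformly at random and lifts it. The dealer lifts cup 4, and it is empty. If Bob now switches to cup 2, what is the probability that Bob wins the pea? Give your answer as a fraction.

Because the dealer chose which cup to lift without knowing where the pea is, the choice is independent of the prize location. Learning that cup 4 does not hold the pea simply rules out that one location and leaves the remaining 4 cups still equally likely by symmetry.
So P(the pea under cup 2) = 1/4.

1/4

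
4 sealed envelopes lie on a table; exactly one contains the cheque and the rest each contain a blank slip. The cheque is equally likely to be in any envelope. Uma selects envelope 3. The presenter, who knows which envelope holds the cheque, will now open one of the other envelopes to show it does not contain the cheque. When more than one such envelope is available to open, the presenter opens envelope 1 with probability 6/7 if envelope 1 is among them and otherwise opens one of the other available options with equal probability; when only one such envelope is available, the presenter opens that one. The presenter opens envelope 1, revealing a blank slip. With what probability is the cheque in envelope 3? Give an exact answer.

Apply Bayes' rule, conditioning on where the cheque actually is.
If it is in envelope 1 (prior 1/4): the presenter opened envelope 1, so this case is ruled out; weight (1/4)·0 = 0.
If it is in any of envelopes 2, 3, and 4 (prior 1/4 each): envelope 1 is available, opened with probability 6/7; weight (1/4)·(6/7) = 3/14 each.
The weights sum to 9/14.
So P(the cheque in envelope 3 | the presenter opened envelope 1) = (3/14) / (9/14) = 1/3.

1/3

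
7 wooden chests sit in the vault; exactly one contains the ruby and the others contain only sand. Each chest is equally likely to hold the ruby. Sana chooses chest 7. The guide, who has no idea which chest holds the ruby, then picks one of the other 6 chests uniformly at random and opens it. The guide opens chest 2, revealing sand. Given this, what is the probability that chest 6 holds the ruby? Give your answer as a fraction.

1/6

Consider each possible location of the ruby in turn.
If it is in any of chests 1, 3, 4, 5, 6, and 7 (prior 1/7 each): the guide picks chest 2 with probability 1/6 regardless, and it is not the prize; weight (1/7)·(1/6) = 1/42 each.
If it is in chest 2 (prior 1/7): the guide opened chest 2, so this case is ruled out; weight (1/7)·0 = 0.
The weights sum to 1/7.
So P(the ruby in chest 6 | the guide opened chest 2) = (1/42) / (1/7) = 1/6.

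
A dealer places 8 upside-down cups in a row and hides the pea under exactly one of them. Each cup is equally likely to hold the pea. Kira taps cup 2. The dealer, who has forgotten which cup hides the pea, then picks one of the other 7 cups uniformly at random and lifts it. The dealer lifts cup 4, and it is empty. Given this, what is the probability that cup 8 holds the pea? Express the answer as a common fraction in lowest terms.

1/7

Consider each possible location of the pea in turn.
If it is under any of cups 1, 2, 3, 5, 6, 7, and 8 (prior 1/8 each): the dealer picks cup 4 with probability 1/7 regardless, and it is not the prize; weight (1/8)·(1/7) = 1/56 each.
If it is under cup 4 (prior 1/8): the dealer opened cup 4, so this case is ruled out; weight (1/8)·0 = 0.
The weights sum to 1/8.
So P(the pea under cup 8 | the dealer opened cup 4) = (1/56) / (1/8) = 1/7.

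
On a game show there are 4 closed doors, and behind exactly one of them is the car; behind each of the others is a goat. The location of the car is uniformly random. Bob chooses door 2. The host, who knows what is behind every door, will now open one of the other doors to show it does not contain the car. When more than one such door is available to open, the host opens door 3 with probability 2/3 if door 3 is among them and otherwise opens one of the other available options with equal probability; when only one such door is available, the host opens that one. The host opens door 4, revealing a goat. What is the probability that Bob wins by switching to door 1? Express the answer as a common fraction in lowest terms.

Consider each possible location of the car in turn.
If it is behind door 1 (prior 1/4): door 3 is available but not opened, probability 1/3; weight (1/4)·(1/3) = 1/12.
If it is behind door 2 (prior 1/4): door 3 is available but not opened; door 4 gets probability (1 − 2/3)/2 = 1/6; weight (1/4)·(1/6) = 1/24.
If it is behind door 3 (prior 1/4): door 3 holds the prize so is unavailable; the host chooses uniformly among the 2 others, probability 1/2; weight (1/4)·(1/2) = 1/8.
If it is behind door 4 (prior 1/4): the host opened door 4, so this case is ruled out; weight (1/4)·0 = 0.
The weights sum to 1/4.
So P(the car behind door 1 | the host opened door 4) = (1/12) / (1/4) = 1/3.

1/3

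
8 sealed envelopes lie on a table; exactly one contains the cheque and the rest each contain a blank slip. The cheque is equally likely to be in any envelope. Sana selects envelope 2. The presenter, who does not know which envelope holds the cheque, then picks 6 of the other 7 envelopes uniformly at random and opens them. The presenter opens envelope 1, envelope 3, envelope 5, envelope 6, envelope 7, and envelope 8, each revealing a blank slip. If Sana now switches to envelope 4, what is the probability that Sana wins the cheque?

Consider each possible location of the cheque in turn.
If it is in any of envelopes 1, 3, 5, 6, 7, and 8 (prior 1/8 each): that envelope was opened and seen not to hold the prize — ruled out; weight (1/8)·0 = 0 each.
If it is in either of envelopes 2 and 4 (prior 1/8 each): the presenter picks exactly this set with probability 1/7 regardless, and none is the prize; weight (1/8)·(1/7) = 1/56 each.
The weights sum to 1/28.
So P(the cheque in envelope 4 | the presenter opened envelope 1, envelope 3, envelope 5, envelope 6, envelope 7, and envelope 8) = (1/56) / (1/28) = 1/2.

1/2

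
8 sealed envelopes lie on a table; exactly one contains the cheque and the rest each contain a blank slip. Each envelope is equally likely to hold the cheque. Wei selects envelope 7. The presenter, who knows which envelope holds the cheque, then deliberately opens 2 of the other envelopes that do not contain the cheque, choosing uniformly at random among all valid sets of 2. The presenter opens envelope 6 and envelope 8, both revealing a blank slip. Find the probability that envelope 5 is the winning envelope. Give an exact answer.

Condition on the true location of the cheque.
If it is in any of envelopes 1, 2, 3, 4, and 5 (prior 1/8 each): the presenter has 15 equally likely choices, so probability 1/15; weight (1/8)·(1/15) = 1/120 each.
If it is in either of envelopes 6 and 8 (prior 1/8 each): that envelope was opened and seen not to hold the prize — ruled out; weight (1/8)·0 = 0 each.
If it is in envelope 7 (prior 1/8): the presenter has 21 equally likely choices, so probability 1/21; weight (1/8)·(1/21) = 1/168.
The weights sum to 1/21.
So P(the cheque in envelope 5 | the presenter opened envelope 6 and envelope 8) = (1/120) / (1/21) = 7/40.

7/40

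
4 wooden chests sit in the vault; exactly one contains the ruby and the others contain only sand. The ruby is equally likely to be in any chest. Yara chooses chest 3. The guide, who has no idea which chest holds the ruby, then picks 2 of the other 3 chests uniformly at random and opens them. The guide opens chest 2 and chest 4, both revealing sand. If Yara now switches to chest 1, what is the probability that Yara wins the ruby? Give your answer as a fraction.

1/2

Consider each possible location of the ruby in turn.
If it is in either of chests 1 and 3 (prior 1/4 each): the guide picks exactly this set with probability 1/3 regardless, and none is the prize; weight (1/4)·(1/3) = 1/12 each.
If it is in either of chests 2 and 4 (prior 1/4 each): that chest was opened and seen not to hold the prize — ruled out; weight (1/4)·0 = 0 each.
The weights sum to 1/6.
So P(the ruby in chest 1 | the guide opened chest 2 and chest 4) = (1/12) / (1/6) = 1/2.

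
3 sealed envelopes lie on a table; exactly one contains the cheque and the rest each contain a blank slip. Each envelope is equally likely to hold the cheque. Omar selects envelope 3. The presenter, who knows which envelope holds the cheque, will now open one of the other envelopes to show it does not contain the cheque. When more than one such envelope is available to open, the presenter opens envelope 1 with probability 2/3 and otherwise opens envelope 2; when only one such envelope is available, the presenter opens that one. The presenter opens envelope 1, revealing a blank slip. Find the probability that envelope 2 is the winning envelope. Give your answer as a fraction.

Apply Bayes' rule, conditioning on where the cheque actually is.
If it is in envelope 1 (prior 1/3): the presenter opened envelope 1, so this case is ruled out; weight (1/3)·0 = 0.
If it is in envelope 2 (prior 1/3): only envelope 1 is available, probability 1; weight (1/3)·1 = 1/3.
If it is in envelope 3 (prior 1/3): envelope 1 is available, opened with probability 2/3; weight (1/3)·(2/3) = 2/9.
The weights sum to 5/9.
So P(the cheque in envelope 2 | the presenter opened envelope 1) = (1/3) / (5/9) = 3/5.

3/5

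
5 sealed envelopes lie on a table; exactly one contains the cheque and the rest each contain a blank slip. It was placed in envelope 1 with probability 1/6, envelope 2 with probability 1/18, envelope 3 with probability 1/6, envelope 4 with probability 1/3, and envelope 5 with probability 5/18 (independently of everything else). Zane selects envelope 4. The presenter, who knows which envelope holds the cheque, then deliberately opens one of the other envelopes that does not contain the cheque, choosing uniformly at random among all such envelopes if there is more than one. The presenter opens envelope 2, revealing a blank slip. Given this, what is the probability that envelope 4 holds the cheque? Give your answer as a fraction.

Apply Bayes' rule, conditioning on where the cheque actually is.
If it is in either of envelopes 1 and 3 (prior 1/6 each): the presenter has 3 equally likely choices, so probability 1/3; weight (1/6)·(1/3) = 1/18 each.
If it is in envelope 2 (prior 1/18): the presenter opened envelope 2, so this case is ruled out; weight (1/18)·0 = 0.
If it is in envelope 4 (prior 1/3): the presenter has 4 equally likely choices, so probability 1/4; weight (1/3)·(1/4) = 1/12.
If it is in envelope 5 (prior 5/18): the presenter has 3 equally likely choices, so probability 1/3; weight (5/18)·(1/3) = 5/54.
The weights sum to 31/108.
So P(the cheque in envelope 4 | the presenter opened envelope 2) = (1/12) / (31/108) = 9/31.

9/31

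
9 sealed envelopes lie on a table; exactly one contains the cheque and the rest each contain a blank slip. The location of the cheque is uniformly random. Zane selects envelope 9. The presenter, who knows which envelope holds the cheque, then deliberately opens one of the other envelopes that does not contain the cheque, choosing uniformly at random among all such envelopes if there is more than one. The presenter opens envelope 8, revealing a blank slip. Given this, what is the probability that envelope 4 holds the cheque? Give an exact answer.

Condition on the true location of the cheque.
If it is in any of envelopes 1, 2, 3, 4, 5, 6, and 7 (prior 1/9 each): the presenter has 7 equally likely choices, so probability 1/7; weight (1/9)·(1/7) = 1/63 each.
If it is in envelope 8 (prior 1/9): the presenter opened envelope 8, so this case is ruled out; weight (1/9)·0 = 0.
If it is in envelope 9 (prior 1/9): the presenter has 8 equally likely choices, so probability 1/8; weight (1/9)·(1/8) = 1/72.
The weights sum to 1/8.
So P(the cheque in envelope 4 | the presenter opened envelope 8) = (1/63) / (1/8) = 8/63.

8/63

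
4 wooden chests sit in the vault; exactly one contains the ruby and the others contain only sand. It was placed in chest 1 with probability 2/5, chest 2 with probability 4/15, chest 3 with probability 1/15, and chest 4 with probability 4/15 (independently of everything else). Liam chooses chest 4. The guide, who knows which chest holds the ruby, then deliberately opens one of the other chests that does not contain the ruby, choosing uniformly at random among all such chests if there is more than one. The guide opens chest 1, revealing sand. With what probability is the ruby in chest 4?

8/23

Apply Bayes' rule, conditioning on where the ruby actually is.
If it is in chest 1 (prior 2/5): the guide opened chest 1, so this case is ruled out; weight (2/5)·0 = 0.
If it is in chest 2 (prior 4/15): the guide has 2 equally likely choices, so probability 1/2; weight (4/15)·(1/2) = 2/15.
If it is in chest 3 (prior 1/15): the guide has 2 equally likely choices, so probability 1/2; weight (1/15)·(1/2) = 1/30.
If it is in chest 4 (prior 4/15): the guide has 3 equally likely choices, so probability 1/3; weight (4/15)·(1/3) = 4/45.
The weights sum to 23/90.
So P(the ruby in chest 4 | the guide opened chest 1) = (4/45) / (23/90) = 8/23.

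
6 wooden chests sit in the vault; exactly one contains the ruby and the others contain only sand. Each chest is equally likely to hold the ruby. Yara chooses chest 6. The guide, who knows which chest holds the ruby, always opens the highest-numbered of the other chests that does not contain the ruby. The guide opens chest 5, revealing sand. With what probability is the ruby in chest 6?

Condition on the true location of the ruby.
If it is in any of chests 1, 2, 3, 4, and 6 (prior 1/6 each): chest 5 is the highest-numbered option available, probability 1; weight (1/6)·1 = 1/6 each.
If it is in chest 5 (prior 1/6): the guide opened chest 5, so this case is ruled out; weight (1/6)·0 = 0.
The weights sum to 5/6.
So P(the ruby in chest 6 | the guide opened chest 5) = (1/6) / (5/6) = 1/5.

1/5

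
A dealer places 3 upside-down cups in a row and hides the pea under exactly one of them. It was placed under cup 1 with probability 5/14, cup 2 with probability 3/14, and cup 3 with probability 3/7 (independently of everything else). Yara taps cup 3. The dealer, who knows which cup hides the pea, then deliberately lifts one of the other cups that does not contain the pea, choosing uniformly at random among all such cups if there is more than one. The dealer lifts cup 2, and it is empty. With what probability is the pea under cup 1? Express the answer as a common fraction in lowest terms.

Consider each possible location of the pea in turn.
If it is under cup 1 (prior 5/14): the dealer has no choice, probability 1; weight (5/14)·1 = 5/14.
If it is under cup 2 (prior 3/14): the dealer opened cup 2, so this case is ruled out; weight (3/14)·0 = 0.
If it is under cup 3 (prior 3/7): the dealer has 2 equally likely choices, so probability 1/2; weight (3/7)·(1/2) = 3/14.
The weights sum to 4/7.
So P(the pea under cup 1 | the dealer opened cup 2) = (5/14) / (4/7) = 5/8.

5/8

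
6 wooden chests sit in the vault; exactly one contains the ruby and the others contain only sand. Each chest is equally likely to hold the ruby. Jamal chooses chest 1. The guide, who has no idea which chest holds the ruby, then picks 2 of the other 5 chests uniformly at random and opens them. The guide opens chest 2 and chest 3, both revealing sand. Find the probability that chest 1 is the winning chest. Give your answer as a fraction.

1/4

Apply Bayes' rule, conditioning on where the ruby actually is.
If it is in any of chests 1, 4, 5, and 6 (prior 1/6 each): the guide picks exactly this set with probability 1/10 regardless, and none is the prize; weight (1/6)·(1/10) = 1/60 each.
If it is in either of chests 2 and 3 (prior 1/6 each): that chest was opened and seen not to hold the prize — ruled out; weight (1/6)·0 = 0 each.
The weights sum to 1/15.
So P(the ruby in chest 1 | the guide opened chest 2 and chest 3) = (1/60) / (1/15) = 1/4.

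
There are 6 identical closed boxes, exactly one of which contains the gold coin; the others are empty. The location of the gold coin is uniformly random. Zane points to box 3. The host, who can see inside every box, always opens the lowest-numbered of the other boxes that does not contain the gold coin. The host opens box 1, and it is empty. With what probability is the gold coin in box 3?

1/5

Consider each possible location of the gold coin in turn.
If it is in box 1 (prior 1/6): the host opened box 1, so this case is ruled out; weight (1/6)·0 = 0.
If it is in any of boxes 2, 3, 4, 5, and 6 (prior 1/6 each): box 1 is the lowest-numbered option available, probability 1; weight (1/6)·1 = 1/6 each.
The weights sum to 5/6.
So P(the gold coin in box 3 | the host opened box 1) = (1/6) / (5/6) = 1/5.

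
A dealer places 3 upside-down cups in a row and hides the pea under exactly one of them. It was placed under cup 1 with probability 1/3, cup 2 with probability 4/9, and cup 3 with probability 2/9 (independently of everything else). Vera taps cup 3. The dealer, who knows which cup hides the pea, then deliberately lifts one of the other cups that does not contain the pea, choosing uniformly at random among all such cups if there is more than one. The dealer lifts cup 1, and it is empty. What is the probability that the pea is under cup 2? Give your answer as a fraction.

4/5

Apply Bayes' rule, conditioning on where the pea actually is.
If it is under cup 1 (prior 1/3): the dealer opened cup 1, so this case is ruled out; weight (1/3)·0 = 0.
If it is under cup 2 (prior 4/9): the dealer has no choice, probability 1; weight (4/9)·1 = 4/9.
If it is under cup 3 (prior 2/9): the dealer has 2 equally likely choices, so probability 1/2; weight (2/9)·(1/2) = 1/9.
The weights sum to 5/9.
So P(the pea under cup 2 | the dealer opened cup 1) = (4/9) / (5/9) = 4/5.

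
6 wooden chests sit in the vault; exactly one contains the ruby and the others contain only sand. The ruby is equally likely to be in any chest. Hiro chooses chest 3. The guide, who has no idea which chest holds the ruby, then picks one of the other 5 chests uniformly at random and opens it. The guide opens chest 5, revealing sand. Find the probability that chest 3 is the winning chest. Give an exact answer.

Apply Bayes' rule, conditioning on where the ruby actually is.
If it is in any of chests 1, 2, 3, 4, and 6 (prior 1/6 each): the guide picks chest 5 with probability 1/5 regardless, and it is not the prize; weight (1/6)·(1/5) = 1/30 each.
If it is in chest 5 (prior 1/6): the guide opened chest 5, so this case is ruled out; weight (1/6)·0 = 0.
The weights sum to 1/6.
So P(the ruby in chest 3 | the guide opened chest 5) = (1/30) / (1/6) = 1/5.

1/5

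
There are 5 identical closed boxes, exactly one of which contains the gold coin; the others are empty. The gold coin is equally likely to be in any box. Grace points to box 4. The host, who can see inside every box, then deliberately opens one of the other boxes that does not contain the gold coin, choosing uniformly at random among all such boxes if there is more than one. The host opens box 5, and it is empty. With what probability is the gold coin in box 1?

4/15

Consider each possible location of the gold coin in turn.
If it is in any of boxes 1, 2, and 3 (prior 1/5 each): the host has 3 equally likely choices, so probability 1/3; weight (1/5)·(1/3) = 1/15 each.
If it is in box 4 (prior 1/5): the host has 4 equally likely choices, so probability 1/4; weight (1/5)·(1/4) = 1/20.
If it is in box 5 (prior 1/5): the host opened box 5, so this case is ruled out; weight (1/5)·0 = 0.
The weights sum to 1/4.
So P(the gold coin in box 1 | the host opened box 5) = (1/15) / (1/4) = 4/15.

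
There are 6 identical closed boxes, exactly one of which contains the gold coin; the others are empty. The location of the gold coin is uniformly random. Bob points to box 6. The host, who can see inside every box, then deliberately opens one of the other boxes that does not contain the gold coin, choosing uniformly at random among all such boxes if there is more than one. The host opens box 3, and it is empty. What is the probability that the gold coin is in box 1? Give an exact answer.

Apply Bayes' rule, conditioning on where the gold coin actually is.
If it is in any of boxes 1, 2, 4, and 5 (prior 1/6 each): the host has 4 equally likely choices, so probability 1/4; weight (1/6)·(1/4) = 1/24 each.
If it is in box 3 (prior 1/6): the host opened box 3, so this case is ruled out; weight (1/6)·0 = 0.
If it is in box 6 (prior 1/6): the host has 5 equally likely choices, so probability 1/5; weight (1/6)·(1/5) = 1/30.
The weights sum to 1/5.
So P(the gold coin in box 1 | the host opened box 3) = (1/24) / (1/5) = 5/24.

5/24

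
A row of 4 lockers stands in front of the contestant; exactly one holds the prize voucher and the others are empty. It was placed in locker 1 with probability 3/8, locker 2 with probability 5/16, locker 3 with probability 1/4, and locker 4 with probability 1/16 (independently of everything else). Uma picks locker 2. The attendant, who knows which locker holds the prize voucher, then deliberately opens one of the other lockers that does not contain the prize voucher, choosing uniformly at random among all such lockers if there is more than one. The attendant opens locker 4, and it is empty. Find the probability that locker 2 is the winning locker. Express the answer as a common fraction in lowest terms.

1/4

Apply Bayes' rule, conditioning on where the prize voucher actually is.
If it is in locker 1 (prior 3/8): the attendant has 2 equally likely choices, so probability 1/2; weight (3/8)·(1/2) = 3/16.
If it is in locker 2 (prior 5/16): the attendant has 3 equally likely choices, so probability 1/3; weight (5/16)·(1/3) = 5/48.
If it is in locker 3 (prior 1/4): the attendant has 2 equally likely choices, so probability 1/2; weight (1/4)·(1/2) = 1/8.
If it is in locker 4 (prior 1/16): the attendant opened locker 4, so this case is ruled out; weight (1/16)·0 = 0.
The weights sum to 5/12.
So P(the prize voucher in locker 2 | the attendant opened locker 4) = (5/48) / (5/12) = 1/4.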